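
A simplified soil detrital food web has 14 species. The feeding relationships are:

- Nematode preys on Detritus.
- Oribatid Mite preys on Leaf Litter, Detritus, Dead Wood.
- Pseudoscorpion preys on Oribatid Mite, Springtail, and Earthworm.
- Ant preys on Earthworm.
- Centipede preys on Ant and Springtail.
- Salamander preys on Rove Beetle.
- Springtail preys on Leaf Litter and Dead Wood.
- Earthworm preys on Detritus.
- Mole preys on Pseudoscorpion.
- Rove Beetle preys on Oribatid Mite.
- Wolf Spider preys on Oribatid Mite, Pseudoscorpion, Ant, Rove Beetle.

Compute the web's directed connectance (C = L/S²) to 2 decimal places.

The web has S = 14 species and L = 20 feeding links.
C = L / S² = 20 / 196 = 0.1020 ≈ 0.10.

C = 0.10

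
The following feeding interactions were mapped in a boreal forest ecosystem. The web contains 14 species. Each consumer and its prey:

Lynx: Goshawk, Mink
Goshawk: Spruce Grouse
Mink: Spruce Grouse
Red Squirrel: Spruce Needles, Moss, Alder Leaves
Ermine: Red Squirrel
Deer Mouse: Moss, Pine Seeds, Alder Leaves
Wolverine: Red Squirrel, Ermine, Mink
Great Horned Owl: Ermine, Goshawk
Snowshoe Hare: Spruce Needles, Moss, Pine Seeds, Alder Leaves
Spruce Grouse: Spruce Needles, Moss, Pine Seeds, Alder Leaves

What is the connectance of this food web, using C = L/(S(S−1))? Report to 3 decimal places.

The web has S = 14 species and L = 24 feeding links.
C = L / (S(S−1)) = 24 / 182 = 0.1319 ≈ 0.132.

C = 0.132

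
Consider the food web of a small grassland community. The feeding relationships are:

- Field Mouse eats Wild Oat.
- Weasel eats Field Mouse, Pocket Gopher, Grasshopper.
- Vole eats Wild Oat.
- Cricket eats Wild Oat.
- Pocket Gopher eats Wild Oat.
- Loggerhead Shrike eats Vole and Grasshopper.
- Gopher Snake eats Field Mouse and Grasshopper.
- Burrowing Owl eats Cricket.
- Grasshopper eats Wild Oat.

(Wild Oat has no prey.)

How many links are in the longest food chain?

2 links

One longest chain: Wild Oat → Grasshopper → Weasel.
It has 3 species and 2 links.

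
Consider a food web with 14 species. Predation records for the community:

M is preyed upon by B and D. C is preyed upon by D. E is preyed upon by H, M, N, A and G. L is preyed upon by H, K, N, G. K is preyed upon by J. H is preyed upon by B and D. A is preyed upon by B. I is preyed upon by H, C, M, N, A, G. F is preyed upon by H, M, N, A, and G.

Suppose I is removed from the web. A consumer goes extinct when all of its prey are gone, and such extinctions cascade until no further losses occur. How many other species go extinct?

Remove I.
Round 1: C (all prey gone) → extinct.
No further losses. Total secondary extinctions: 1.

1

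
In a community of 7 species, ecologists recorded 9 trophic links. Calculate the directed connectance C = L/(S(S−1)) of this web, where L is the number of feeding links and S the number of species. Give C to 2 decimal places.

The web has S = 7 species and L = 9 feeding links.
C = L / (S(S−1)) = 9 / 42 = 0.2143 ≈ 0.21.

C = 0.21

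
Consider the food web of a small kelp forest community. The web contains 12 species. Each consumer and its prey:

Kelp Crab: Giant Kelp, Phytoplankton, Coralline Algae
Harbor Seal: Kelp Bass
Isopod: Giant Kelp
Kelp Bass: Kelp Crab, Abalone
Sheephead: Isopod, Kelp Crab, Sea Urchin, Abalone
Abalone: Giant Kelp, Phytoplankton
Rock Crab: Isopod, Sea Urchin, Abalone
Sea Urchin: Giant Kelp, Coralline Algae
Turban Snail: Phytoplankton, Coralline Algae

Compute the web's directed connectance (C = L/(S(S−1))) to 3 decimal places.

C = 0.152

The web has S = 12 species and L = 20 feeding links.
C = L / (S(S−1)) = 20 / 132 = 0.1515 ≈ 0.152.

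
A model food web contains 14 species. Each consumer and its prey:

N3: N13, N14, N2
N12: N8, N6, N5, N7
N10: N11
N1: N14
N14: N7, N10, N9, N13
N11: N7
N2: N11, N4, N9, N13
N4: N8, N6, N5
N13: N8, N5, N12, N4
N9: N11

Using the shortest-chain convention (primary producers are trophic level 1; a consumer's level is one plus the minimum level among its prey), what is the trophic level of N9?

Trophic level 3

N7 is a producer → level 1.
N11 eats N7 → level 2.
N9 eats N11 → level 3.
No prey of N9 is below level 2, so 3 is the minimum.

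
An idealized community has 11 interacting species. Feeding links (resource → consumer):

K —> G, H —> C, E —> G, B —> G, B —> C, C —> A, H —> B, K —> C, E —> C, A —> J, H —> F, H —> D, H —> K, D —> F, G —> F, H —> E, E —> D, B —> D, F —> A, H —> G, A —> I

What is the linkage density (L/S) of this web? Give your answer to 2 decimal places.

L/S = 1.91

There are L = 21 links among S = 11 species.
L/S = 21/11 = 1.9091 ≈ 1.91.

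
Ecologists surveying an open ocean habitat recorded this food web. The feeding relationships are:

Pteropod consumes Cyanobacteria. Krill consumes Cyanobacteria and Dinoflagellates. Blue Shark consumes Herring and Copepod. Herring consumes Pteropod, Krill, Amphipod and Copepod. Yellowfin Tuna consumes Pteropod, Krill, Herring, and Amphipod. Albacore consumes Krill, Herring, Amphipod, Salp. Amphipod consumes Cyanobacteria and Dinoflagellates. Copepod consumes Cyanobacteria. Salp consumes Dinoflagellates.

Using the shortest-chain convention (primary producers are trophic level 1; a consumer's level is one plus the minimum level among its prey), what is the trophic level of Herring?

Cyanobacteria is a producer → level 1.
Copepod eats Cyanobacteria → level 2.
Herring eats Copepod → level 3.
No prey of Herring is below level 2, so 3 is the minimum.

Trophic level 3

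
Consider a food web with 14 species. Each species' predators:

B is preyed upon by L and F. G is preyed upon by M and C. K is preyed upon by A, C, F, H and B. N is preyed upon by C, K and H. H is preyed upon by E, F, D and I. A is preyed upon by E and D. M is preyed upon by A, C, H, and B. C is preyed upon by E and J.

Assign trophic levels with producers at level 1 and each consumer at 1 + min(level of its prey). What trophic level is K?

N is a producer → level 1.
K eats N → level 2.

Trophic level 2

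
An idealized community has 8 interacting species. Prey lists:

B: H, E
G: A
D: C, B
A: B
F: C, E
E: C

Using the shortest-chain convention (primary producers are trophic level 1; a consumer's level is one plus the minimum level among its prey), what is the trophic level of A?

Trophic level 3

H is a producer → level 1.
B eats H → level 2.
A eats B → level 3.
No prey of A is below level 2, so 3 is the minimum.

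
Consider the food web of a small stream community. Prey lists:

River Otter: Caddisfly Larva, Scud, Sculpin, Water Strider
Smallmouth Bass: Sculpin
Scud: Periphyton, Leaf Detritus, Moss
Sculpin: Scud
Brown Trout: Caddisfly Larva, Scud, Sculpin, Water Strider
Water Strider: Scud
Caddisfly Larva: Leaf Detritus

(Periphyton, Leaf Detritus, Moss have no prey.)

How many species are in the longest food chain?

One longest chain: Periphyton → Scud → Sculpin → Brown Trout.
It has 4 species and 3 links.

4 species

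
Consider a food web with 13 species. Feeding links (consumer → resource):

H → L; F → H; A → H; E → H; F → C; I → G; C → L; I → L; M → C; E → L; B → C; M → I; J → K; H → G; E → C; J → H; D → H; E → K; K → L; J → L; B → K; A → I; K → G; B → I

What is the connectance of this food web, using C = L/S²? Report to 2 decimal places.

The web has S = 13 species and L = 24 feeding links.
C = L / S² = 24 / 169 = 0.1420 ≈ 0.14.

C = 0.14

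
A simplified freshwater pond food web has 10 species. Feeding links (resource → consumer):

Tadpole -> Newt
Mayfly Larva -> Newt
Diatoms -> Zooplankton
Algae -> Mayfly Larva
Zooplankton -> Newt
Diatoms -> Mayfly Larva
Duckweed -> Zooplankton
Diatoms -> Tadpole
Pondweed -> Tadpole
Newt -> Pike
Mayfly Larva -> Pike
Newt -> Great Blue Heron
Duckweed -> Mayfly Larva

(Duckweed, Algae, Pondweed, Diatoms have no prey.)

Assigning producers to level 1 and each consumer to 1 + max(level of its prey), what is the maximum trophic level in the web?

Producers (level 1): Duckweed, Algae, Pondweed, Diatoms.
Duckweed → Zooplankton → Newt → Great Blue Heron gives Great Blue Heron level 4.
No species has a prey at level 4, so no species reaches level 5.

4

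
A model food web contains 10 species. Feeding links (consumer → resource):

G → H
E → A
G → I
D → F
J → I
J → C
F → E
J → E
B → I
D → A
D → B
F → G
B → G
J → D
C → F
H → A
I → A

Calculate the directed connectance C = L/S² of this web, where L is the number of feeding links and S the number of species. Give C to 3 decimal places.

The web has S = 10 species and L = 17 feeding links.
C = L / S² = 17 / 100 = 0.1700 ≈ 0.170.

C = 0.170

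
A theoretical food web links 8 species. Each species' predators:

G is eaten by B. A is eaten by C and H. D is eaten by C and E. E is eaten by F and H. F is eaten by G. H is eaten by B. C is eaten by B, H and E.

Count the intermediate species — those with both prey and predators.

Intermediate species (has both prey and predators): C, E, H, F, G.
Count: 5.

5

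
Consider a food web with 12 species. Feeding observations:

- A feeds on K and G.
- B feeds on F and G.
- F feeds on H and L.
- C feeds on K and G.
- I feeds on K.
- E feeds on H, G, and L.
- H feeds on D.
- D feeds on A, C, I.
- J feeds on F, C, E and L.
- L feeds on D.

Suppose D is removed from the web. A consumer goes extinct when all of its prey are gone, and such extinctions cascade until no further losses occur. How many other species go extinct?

3

Remove D.
Round 1: L (all prey gone), H (all prey gone) → extinct.
Round 2: F (all prey gone) → extinct.
No further losses. Total secondary extinctions: 3.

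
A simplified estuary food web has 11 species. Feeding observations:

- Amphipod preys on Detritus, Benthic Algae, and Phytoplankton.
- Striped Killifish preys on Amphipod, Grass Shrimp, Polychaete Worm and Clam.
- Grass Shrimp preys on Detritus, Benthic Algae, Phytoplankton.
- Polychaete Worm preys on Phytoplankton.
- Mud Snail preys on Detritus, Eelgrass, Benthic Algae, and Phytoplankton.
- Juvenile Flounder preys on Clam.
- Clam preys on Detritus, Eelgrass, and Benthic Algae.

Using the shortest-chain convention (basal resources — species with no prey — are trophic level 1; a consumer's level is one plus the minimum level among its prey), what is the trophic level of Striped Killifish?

Trophic level 3

Benthic Algae has no prey (basal) → level 1.
Amphipod eats Benthic Algae → level 2.
Striped Killifish eats Amphipod → level 3.
No prey of Striped Killifish is below level 2, so 3 is the minimum.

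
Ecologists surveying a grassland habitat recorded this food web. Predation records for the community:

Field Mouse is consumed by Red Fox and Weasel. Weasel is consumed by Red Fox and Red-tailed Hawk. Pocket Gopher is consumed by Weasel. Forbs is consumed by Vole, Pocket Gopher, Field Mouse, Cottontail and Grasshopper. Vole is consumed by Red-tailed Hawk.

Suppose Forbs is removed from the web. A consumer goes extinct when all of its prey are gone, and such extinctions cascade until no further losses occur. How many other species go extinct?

8

Remove Forbs.
Round 1: Vole (all prey gone), Field Mouse (all prey gone), Pocket Gopher (all prey gone), Grasshopper (all prey gone), Cottontail (all prey gone) → extinct.
Round 2: Weasel (all prey gone) → extinct.
Round 3: Red-tailed Hawk (all prey gone), Red Fox (all prey gone) → extinct.
No further losses. Total secondary extinctions: 8.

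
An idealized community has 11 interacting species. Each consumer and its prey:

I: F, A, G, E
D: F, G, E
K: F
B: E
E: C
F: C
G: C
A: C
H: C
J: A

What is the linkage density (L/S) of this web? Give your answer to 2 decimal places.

There are L = 15 links among S = 11 species.
L/S = 15/11 = 1.3636 ≈ 1.36.

L/S = 1.36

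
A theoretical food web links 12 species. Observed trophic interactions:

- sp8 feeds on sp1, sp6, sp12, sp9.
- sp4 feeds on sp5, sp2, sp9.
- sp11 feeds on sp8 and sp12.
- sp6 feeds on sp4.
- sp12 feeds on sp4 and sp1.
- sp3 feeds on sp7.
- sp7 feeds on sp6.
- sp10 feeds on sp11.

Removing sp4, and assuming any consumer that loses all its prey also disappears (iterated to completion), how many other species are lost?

3

Remove sp4.
Round 1: sp6 (all prey gone) → extinct.
Round 2: sp7 (all prey gone) → extinct.
Round 3: sp3 (all prey gone) → extinct.
No further losses. Total secondary extinctions: 3.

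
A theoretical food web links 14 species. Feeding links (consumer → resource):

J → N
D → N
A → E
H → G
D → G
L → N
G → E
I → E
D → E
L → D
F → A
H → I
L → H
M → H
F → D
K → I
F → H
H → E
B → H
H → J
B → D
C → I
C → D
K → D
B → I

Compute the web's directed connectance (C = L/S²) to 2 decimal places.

C = 0.13

The web has S = 14 species and L = 25 feeding links.
C = L / S² = 25 / 196 = 0.1276 ≈ 0.13.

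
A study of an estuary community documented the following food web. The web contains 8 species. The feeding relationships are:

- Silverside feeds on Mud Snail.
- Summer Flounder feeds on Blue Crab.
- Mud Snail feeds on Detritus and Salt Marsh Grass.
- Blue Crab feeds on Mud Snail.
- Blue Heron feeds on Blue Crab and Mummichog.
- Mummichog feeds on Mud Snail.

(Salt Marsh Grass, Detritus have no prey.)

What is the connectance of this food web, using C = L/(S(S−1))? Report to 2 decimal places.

The web has S = 8 species and L = 8 feeding links.
C = L / (S(S−1)) = 8 / 56 = 0.1429 ≈ 0.14.

C = 0.14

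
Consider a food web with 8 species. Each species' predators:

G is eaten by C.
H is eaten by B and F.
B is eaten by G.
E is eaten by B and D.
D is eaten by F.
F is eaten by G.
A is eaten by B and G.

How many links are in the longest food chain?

One longest chain: E → D → F → G → C.
It has 5 species and 4 links.

4 links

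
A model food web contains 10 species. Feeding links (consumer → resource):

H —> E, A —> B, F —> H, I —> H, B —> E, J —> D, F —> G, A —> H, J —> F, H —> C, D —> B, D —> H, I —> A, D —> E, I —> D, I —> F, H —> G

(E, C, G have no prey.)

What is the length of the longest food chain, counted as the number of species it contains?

4 species

One longest chain: E → H → F → I.
It has 4 species and 3 links.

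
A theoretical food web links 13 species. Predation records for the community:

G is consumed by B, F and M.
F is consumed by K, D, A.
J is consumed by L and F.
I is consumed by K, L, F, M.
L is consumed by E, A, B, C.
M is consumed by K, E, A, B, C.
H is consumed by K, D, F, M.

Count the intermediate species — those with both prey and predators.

Intermediate species (has both prey and predators): M, L, F.
Count: 3.

3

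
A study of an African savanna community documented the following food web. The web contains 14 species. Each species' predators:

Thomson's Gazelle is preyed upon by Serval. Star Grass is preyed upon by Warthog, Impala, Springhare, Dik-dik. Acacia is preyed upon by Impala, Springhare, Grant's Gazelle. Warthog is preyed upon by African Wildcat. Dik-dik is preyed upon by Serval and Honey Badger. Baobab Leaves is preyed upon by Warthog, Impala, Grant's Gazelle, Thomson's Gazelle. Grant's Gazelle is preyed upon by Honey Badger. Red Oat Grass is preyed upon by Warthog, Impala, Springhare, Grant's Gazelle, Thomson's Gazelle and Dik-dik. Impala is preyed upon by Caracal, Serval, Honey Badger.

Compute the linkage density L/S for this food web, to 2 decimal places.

L/S = 1.79

There are L = 25 links among S = 14 species.
L/S = 25/14 = 1.7857 ≈ 1.79.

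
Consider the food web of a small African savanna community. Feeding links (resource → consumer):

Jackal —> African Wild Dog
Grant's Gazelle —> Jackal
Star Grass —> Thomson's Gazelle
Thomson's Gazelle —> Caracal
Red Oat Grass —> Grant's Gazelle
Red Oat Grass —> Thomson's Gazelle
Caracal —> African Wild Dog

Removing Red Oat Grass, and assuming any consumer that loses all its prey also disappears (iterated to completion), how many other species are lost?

2

Remove Red Oat Grass.
Round 1: Grant's Gazelle (all prey gone) → extinct.
Round 2: Jackal (all prey gone) → extinct.
No further losses. Total secondary extinctions: 2.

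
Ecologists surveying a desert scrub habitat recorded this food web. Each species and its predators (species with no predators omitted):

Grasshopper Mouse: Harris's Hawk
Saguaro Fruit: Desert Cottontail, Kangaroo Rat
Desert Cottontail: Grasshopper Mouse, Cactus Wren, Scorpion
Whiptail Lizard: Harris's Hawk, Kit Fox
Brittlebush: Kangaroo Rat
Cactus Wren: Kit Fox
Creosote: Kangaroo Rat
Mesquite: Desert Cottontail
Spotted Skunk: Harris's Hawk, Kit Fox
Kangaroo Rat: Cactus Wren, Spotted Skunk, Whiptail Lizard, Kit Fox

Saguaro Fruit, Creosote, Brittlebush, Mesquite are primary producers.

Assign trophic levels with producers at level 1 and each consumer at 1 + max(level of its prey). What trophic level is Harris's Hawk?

Trophic level 4

Saguaro Fruit is a producer → level 1.
Kangaroo Rat eats Saguaro Fruit (level 1); other prey at levels: Creosote 1, Brittlebush 1 → level 2.
Spotted Skunk eats Kangaroo Rat → level 3.
Harris's Hawk eats Spotted Skunk (level 3); other prey at levels: Grasshopper Mouse 3, Whiptail Lizard 3 → level 4.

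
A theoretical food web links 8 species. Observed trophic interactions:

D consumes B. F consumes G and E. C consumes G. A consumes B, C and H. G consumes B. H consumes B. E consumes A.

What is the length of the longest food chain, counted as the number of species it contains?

One longest chain: B → G → C → A → E → F.
It has 6 species and 5 links.

6 species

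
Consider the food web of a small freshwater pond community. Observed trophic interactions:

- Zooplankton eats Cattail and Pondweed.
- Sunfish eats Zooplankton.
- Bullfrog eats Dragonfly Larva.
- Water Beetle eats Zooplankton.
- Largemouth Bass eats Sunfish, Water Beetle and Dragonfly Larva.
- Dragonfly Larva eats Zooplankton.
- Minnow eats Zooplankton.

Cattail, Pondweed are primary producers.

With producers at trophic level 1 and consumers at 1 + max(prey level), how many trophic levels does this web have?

Producers (level 1): Cattail, Pondweed.
Cattail → Zooplankton → Water Beetle → Largemouth Bass gives Largemouth Bass level 4.
No species has a prey at level 4, so no species reaches level 5.

4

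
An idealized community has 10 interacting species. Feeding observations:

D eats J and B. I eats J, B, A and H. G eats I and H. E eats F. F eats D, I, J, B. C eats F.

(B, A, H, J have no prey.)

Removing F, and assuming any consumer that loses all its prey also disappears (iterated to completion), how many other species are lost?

2

Remove F.
Round 1: E (all prey gone), C (all prey gone) → extinct.
No further losses. Total secondary extinctions: 2.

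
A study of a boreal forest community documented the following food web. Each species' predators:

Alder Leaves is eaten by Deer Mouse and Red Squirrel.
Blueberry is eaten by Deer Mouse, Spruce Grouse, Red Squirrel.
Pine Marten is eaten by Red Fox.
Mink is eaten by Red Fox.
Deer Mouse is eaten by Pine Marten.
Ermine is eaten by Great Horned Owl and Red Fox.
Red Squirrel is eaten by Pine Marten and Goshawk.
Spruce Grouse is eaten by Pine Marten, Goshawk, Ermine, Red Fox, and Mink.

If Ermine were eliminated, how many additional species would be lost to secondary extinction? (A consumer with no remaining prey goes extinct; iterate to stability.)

Remove Ermine.
Round 1: Great Horned Owl (all prey gone) → extinct.
No further losses. Total secondary extinctions: 1.

1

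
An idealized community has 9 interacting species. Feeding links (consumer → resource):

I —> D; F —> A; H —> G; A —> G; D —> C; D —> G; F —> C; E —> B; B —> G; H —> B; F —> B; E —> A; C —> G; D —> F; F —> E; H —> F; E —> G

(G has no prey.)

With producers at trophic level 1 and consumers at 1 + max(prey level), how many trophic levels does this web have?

Producers (level 1): G.
G → B → E → F → D → I gives I level 6.
No species has a prey at level 6, so no species reaches level 7.

6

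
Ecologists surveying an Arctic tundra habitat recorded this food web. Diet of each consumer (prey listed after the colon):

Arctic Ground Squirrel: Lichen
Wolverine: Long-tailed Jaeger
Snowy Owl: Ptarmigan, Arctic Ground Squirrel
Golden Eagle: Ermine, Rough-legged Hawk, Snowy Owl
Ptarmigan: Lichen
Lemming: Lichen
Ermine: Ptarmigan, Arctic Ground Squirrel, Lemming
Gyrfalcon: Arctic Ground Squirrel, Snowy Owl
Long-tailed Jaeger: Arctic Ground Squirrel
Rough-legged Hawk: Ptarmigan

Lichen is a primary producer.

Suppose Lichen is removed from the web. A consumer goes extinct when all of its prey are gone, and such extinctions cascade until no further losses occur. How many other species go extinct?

10

Remove Lichen.
Round 1: Ptarmigan (all prey gone), Arctic Ground Squirrel (all prey gone), Lemming (all prey gone) → extinct.
Round 2: Ermine (all prey gone), Rough-legged Hawk (all prey gone), Snowy Owl (all prey gone), Long-tailed Jaeger (all prey gone) → extinct.
Round 3: Wolverine (all prey gone), Golden Eagle (all prey gone), Gyrfalcon (all prey gone) → extinct.
No further losses. Total secondary extinctions: 10.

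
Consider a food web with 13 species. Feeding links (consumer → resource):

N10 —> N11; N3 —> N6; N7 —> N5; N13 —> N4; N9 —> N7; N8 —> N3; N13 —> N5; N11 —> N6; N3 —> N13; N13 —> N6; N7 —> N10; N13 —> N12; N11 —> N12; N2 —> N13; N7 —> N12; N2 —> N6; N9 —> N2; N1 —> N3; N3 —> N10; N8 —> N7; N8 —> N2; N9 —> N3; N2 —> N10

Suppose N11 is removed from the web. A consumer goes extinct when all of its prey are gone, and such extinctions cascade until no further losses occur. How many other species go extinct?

1

Remove N11.
Round 1: N10 (all prey gone) → extinct.
No further losses. Total secondary extinctions: 1.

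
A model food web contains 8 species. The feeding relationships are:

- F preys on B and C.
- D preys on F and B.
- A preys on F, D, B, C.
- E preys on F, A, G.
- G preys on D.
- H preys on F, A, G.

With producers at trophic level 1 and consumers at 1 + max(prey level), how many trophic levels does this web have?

Producers (level 1): B, C.
B → F → D → A → H gives H level 5.
No species has a prey at level 5, so no species reaches level 6.

5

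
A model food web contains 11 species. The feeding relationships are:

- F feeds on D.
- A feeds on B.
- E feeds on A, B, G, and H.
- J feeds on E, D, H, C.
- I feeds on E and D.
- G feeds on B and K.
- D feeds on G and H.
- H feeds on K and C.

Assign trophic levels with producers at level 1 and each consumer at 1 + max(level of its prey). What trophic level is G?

B is a producer → level 1.
G eats B (level 1); other prey at levels: K 1 → level 2.

Trophic level 2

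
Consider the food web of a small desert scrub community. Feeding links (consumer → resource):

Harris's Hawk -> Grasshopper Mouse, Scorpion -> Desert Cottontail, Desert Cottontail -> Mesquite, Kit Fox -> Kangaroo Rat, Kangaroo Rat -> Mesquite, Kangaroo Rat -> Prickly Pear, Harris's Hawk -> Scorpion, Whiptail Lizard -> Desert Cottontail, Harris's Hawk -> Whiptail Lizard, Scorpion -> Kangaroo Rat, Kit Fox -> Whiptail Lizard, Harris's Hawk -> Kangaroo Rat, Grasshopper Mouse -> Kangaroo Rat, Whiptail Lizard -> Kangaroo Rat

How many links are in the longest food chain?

One longest chain: Mesquite → Kangaroo Rat → Whiptail Lizard → Kit Fox.
It has 4 species and 3 links.

3 links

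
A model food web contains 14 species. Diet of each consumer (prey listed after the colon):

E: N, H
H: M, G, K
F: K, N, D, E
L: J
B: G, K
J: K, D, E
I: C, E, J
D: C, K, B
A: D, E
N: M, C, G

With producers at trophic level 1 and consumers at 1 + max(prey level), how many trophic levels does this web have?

5

Producers (level 1): M, C, G, K.
M → N → E → J → L gives L level 5.
No species has a prey at level 5, so no species reaches level 6.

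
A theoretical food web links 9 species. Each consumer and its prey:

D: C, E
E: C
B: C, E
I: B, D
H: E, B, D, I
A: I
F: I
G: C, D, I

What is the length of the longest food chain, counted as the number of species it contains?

5 species

One longest chain: C → E → B → I → G.
It has 5 species and 4 links.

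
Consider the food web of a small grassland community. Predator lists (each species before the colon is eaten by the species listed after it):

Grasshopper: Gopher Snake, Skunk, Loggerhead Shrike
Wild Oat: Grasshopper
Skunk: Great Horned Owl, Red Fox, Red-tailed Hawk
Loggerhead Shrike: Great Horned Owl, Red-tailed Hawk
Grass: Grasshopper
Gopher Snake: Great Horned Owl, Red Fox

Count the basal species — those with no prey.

Basal species (no prey listed): Wild Oat, Grass.
Count: 2.

2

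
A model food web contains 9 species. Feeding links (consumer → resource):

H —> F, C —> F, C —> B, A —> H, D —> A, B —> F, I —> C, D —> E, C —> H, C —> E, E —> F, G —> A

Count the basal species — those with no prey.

Basal species (no prey listed): F.
Count: 1.

1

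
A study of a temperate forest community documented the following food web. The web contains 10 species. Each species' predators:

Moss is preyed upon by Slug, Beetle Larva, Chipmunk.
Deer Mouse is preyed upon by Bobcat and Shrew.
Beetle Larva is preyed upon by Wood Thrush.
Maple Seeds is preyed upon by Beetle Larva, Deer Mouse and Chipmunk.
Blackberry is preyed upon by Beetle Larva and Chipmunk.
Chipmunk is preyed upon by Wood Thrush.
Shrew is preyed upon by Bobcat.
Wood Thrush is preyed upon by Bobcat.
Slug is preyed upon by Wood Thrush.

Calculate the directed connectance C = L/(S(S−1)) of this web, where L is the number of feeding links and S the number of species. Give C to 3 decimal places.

C = 0.167

The web has S = 10 species and L = 15 feeding links.
C = L / (S(S−1)) = 15 / 90 = 0.1667 ≈ 0.167.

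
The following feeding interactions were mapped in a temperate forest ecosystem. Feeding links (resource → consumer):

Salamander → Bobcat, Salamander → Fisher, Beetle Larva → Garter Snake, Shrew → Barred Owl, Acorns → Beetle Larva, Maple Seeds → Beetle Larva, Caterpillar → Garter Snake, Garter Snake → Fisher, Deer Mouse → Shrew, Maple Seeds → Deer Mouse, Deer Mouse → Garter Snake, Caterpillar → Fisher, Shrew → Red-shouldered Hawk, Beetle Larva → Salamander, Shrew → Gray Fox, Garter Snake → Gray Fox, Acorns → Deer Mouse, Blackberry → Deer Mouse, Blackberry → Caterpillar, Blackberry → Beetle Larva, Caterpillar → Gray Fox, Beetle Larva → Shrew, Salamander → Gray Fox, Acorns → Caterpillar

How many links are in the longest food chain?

3 links

One longest chain: Acorns → Beetle Larva → Shrew → Red-shouldered Hawk.
It has 4 species and 3 links.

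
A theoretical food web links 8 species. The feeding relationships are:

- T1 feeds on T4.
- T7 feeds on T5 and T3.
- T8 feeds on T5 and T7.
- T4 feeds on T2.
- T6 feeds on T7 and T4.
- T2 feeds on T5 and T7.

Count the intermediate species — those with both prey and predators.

3

Intermediate species (has both prey and predators): T7, T2, T4.
Count: 3.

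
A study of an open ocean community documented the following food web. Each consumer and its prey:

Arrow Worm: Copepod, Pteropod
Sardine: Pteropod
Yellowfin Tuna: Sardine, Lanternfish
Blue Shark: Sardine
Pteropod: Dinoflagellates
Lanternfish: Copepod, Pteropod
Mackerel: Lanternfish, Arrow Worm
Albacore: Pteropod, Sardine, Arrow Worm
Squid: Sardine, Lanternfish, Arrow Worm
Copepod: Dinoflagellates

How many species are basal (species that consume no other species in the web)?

Basal species (no prey listed): Dinoflagellates.
Count: 1.

1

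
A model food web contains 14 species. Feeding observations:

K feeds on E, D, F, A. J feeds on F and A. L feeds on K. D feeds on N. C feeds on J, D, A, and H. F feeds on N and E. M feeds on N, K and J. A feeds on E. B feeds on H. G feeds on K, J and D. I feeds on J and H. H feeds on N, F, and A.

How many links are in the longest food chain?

3 links

One longest chain: E → A → K → L.
It has 4 species and 3 links.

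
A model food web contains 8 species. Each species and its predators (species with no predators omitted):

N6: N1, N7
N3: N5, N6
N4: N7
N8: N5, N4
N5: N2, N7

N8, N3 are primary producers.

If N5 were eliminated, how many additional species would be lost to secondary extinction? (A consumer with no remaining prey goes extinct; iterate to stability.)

Remove N5.
Round 1: N2 (all prey gone) → extinct.
No further losses. Total secondary extinctions: 1.

1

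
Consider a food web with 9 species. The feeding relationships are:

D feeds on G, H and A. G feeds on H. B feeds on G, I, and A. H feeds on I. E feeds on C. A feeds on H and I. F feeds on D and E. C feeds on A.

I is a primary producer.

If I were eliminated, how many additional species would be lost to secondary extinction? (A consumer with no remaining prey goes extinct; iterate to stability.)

8

Remove I.
Round 1: H (all prey gone) → extinct.
Round 2: A (all prey gone), G (all prey gone) → extinct.
Round 3: D (all prey gone), B (all prey gone), C (all prey gone) → extinct.
Round 4: E (all prey gone) → extinct.
Round 5: F (all prey gone) → extinct.
No further losses. Total secondary extinctions: 8.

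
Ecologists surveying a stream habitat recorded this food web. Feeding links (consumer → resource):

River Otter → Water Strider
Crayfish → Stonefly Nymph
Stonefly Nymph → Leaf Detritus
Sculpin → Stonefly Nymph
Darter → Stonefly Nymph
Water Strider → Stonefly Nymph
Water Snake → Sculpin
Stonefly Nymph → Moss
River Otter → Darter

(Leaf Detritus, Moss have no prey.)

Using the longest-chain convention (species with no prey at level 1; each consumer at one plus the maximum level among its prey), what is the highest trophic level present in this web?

Basal resources (level 1): Leaf Detritus, Moss.
Leaf Detritus → Stonefly Nymph → Sculpin → Water Snake gives Water Snake level 4.
No species has a prey at level 4, so no species reaches level 5.

4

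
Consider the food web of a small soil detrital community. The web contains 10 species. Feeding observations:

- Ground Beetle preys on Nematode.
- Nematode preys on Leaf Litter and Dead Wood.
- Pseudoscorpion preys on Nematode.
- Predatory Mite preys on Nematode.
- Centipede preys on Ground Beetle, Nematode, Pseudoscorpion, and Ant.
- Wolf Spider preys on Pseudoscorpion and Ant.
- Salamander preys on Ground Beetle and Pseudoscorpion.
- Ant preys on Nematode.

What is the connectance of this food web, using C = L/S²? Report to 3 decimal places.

The web has S = 10 species and L = 14 feeding links.
C = L / S² = 14 / 100 = 0.1400 ≈ 0.140.

C = 0.140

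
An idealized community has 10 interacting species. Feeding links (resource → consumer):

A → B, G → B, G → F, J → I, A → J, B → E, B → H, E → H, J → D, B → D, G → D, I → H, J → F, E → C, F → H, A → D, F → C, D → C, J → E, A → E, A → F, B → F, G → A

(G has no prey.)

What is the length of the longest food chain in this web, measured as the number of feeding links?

One longest chain: G → A → B → E → H.
It has 5 species and 4 links.

4 links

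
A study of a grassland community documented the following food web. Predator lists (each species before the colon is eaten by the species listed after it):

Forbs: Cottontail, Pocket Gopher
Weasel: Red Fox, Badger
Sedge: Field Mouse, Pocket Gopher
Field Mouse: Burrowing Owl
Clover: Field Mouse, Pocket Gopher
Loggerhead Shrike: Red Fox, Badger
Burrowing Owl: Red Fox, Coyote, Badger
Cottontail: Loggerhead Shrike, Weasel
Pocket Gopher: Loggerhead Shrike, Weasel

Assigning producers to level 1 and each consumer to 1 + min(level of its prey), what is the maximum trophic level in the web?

Producers (level 1): Forbs, Clover, Sedge.
Following each consumer down to its lowest-level prey: Clover → Field Mouse → Burrowing Owl → Coyote (levels 1 through 4).
All prey of Coyote (Burrowing Owl 3) are at level 3 or above, so Coyote is at level 1 + 3 = 4.
Every consumer has at least one prey at level 3 or below, so none exceeds level 4.

4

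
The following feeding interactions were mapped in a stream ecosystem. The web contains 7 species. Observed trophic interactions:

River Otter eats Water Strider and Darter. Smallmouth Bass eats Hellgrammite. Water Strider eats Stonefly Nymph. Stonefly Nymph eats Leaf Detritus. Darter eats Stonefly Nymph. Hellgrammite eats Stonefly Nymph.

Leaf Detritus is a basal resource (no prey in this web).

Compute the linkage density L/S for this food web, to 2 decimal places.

There are L = 7 links among S = 7 species.
L/S = 7/7 = 1.0000 ≈ 1.00.

L/S = 1.00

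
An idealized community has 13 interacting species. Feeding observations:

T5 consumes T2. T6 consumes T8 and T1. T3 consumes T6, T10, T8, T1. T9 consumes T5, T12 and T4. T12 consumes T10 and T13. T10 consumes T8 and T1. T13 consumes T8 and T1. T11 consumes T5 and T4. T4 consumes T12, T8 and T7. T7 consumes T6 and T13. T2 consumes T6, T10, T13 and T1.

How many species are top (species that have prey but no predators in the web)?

Top species (has prey, but nothing eats it): T3, T11, T9.
Count: 3.

3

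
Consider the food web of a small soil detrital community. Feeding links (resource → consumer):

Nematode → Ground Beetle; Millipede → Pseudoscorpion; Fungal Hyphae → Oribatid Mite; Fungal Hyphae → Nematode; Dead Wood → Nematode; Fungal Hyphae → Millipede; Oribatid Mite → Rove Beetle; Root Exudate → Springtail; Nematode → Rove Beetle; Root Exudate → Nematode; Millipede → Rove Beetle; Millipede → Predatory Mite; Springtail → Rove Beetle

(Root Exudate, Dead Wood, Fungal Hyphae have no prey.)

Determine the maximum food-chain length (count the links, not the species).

2 links

One longest chain: Fungal Hyphae → Oribatid Mite → Rove Beetle.
It has 3 species and 2 links.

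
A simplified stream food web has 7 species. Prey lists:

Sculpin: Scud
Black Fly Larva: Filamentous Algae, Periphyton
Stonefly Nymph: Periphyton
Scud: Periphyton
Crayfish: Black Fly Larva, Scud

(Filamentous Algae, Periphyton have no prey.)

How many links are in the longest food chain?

2 links

One longest chain: Filamentous Algae → Black Fly Larva → Crayfish.
It has 3 species and 2 links.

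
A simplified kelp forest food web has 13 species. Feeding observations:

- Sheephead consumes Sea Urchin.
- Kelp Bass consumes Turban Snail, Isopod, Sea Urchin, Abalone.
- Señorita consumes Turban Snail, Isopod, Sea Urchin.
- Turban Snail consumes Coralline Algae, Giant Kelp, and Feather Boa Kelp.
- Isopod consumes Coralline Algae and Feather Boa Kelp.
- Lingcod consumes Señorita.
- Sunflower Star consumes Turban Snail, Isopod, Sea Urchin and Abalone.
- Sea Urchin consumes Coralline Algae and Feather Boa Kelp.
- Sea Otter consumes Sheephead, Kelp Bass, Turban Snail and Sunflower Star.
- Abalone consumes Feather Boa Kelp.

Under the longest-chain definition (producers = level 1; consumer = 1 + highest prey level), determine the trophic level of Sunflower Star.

Trophic level 3

Feather Boa Kelp is a producer → level 1.
Abalone eats Feather Boa Kelp → level 2.
Sunflower Star eats Abalone (level 2); other prey at levels: Sea Urchin 2, Turban Snail 2, Isopod 2 → level 3.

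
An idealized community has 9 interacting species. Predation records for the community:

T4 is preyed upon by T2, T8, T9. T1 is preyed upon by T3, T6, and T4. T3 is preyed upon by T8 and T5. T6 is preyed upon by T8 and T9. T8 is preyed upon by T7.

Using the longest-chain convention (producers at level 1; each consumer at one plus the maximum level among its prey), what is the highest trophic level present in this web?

4

Producers (level 1): T1.
T1 → T6 → T8 → T7 gives T7 level 4.
No species has a prey at level 4, so no species reaches level 5.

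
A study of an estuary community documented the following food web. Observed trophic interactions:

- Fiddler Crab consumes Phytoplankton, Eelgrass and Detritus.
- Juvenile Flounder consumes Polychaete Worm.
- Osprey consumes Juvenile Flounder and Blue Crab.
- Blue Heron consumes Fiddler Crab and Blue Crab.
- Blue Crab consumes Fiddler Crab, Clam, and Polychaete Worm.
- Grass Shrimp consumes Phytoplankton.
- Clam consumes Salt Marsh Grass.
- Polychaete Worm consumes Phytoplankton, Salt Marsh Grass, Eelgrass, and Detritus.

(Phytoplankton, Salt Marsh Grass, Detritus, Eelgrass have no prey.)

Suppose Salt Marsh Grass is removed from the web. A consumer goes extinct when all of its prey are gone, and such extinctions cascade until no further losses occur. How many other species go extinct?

Remove Salt Marsh Grass.
Round 1: Clam (all prey gone) → extinct.
No further losses. Total secondary extinctions: 1.

1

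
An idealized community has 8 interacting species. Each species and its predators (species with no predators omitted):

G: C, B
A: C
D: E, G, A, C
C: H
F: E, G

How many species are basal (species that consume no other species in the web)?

Basal species (no prey listed): D, F.
Count: 2.

2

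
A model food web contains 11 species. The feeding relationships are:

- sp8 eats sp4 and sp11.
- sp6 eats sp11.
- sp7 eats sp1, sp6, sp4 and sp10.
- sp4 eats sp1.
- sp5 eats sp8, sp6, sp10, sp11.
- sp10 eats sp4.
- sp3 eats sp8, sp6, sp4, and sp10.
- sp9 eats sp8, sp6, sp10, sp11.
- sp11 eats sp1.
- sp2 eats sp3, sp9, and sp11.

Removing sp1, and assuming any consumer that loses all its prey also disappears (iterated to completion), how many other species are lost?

Remove sp1.
Round 1: sp11 (all prey gone), sp4 (all prey gone) → extinct.
Round 2: sp10 (all prey gone), sp6 (all prey gone), sp8 (all prey gone) → extinct.
Round 3: sp3 (all prey gone), sp5 (all prey gone), sp9 (all prey gone), sp7 (all prey gone) → extinct.
Round 4: sp2 (all prey gone) → extinct.
No further losses. Total secondary extinctions: 10.

10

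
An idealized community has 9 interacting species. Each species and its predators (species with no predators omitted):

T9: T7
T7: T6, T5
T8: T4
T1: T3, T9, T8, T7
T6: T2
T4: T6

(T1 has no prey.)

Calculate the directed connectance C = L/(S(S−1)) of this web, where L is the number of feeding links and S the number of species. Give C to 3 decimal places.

The web has S = 9 species and L = 10 feeding links.
C = L / (S(S−1)) = 10 / 72 = 0.1389 ≈ 0.139.

C = 0.139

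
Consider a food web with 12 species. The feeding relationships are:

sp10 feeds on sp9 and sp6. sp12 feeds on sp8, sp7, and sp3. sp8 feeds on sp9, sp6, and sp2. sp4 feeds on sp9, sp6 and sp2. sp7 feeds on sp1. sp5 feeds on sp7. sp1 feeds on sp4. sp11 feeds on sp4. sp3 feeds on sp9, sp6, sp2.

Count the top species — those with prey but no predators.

4

Top species (has prey, but nothing eats it): sp10, sp11, sp5, sp12.
Count: 4.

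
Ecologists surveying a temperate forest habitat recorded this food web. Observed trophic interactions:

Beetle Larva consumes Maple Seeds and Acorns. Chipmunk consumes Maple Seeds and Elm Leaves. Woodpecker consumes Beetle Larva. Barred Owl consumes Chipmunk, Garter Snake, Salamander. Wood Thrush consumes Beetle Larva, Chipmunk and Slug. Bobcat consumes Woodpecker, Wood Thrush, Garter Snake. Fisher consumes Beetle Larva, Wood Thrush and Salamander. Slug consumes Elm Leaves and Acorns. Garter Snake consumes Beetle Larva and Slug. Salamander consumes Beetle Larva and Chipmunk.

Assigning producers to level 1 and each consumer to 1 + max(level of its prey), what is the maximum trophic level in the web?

4

Producers (level 1): Maple Seeds, Acorns, Elm Leaves.
Maple Seeds → Beetle Larva → Salamander → Fisher gives Fisher level 4.
No species has a prey at level 4, so no species reaches level 5.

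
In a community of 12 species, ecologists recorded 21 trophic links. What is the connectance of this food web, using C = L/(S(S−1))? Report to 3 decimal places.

The web has S = 12 species and L = 21 feeding links.
C = L / (S(S−1)) = 21 / 132 = 0.1591 ≈ 0.159.

C = 0.159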